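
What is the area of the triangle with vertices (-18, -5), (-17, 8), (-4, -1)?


Area = |x1(y2-y3) + x2(y3-y1) + x3(y1-y2)| / 2
= |-18*(8--1) + -17*(-1--5) + -4*(-5-8)| / 2
= 89

89


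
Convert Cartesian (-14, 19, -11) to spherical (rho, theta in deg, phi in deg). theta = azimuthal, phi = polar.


rho = sqrt((-14)^2 + 19^2 + (-11)^2) = 26.0384
theta = atan2(19, -14) = 126.3844 deg
phi = acos(-11/26.0384) = 114.9895 deg

rho = 26.0384, theta = 126.3844 deg, phi = 114.9895 deg


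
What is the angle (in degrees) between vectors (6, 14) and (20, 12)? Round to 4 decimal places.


dot = 6*20 + 14*12 = 288
|u| = 15.2315, |v| = 23.3238
cos(angle) = 0.8107
angle = 35.8377 degrees

35.8377 degrees


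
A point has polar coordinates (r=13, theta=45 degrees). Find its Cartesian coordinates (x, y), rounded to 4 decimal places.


x = 13 * cos(45) = 9.1924
y = 13 * sin(45) = 9.1924

(9.1924, 9.1924)


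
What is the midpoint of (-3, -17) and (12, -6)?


Midpoint = ((-3+12)/2, (-17+-6)/2) = (4.5, -11.5)

(4.5, -11.5)


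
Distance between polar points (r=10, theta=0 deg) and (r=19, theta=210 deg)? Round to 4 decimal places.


d = sqrt(r1^2 + r2^2 - 2*r1*r2*cos(t2-t1))
d = sqrt(10^2 + 19^2 - 2*10*19*cos(210-0)) = 28.1085

28.1085


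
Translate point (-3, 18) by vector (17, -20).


Translation: (x+dx, y+dy) = (-3+17, 18+-20) = (14, -2)

(14, -2)


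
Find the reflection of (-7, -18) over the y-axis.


Reflection across y-axis: (x, y) -> (-x, y)
(-7, -18) -> (7, -18)

(7, -18)


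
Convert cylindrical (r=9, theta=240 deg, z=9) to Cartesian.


x = 9 * cos(240) = -4.5
y = 9 * sin(240) = -7.7942
z = 9

(-4.5, -7.7942, 9)


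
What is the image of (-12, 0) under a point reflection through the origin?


Reflection through origin: (x, y) -> (-x, -y)
(-12, 0) -> (12, 0)

(12, 0)


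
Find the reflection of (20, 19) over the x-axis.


Reflection across x-axis: (x, y) -> (x, -y)
(20, 19) -> (20, -19)

(20, -19)


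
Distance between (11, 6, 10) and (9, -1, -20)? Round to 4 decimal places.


d = sqrt((9-11)^2 + (-1-6)^2 + (-20-10)^2) = 30.8707

30.8707


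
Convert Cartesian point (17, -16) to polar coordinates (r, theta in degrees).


r = sqrt(17^2 + (-16)^2) = 23.3452
theta = atan2(-16, 17) = 316.7357 degrees

r = 23.3452, theta = 316.7357 degrees


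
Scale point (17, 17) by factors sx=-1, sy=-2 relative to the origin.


Scaling: (x*sx, y*sy) = (17*-1, 17*-2) = (-17, -34)

(-17, -34)


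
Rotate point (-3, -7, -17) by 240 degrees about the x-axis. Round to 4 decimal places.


x' = -3
y' = -7*cos(240) - -17*sin(240) = -11.2224
z' = -7*sin(240) + -17*cos(240) = 14.5622

(-3, -11.2224, 14.5622)


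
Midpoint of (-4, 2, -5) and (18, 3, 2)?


Midpoint = ((-4+18)/2, (2+3)/2, (-5+2)/2) = (7, 2.5, -1.5)

(7, 2.5, -1.5)


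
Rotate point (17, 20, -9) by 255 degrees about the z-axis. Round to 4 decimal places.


x' = 17*cos(255) - 20*sin(255) = 14.9186
y' = 17*sin(255) + 20*cos(255) = -21.5971
z' = -9

(14.9186, -21.5971, -9)


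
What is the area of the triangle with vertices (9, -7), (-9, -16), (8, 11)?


Area = |x1(y2-y3) + x2(y3-y1) + x3(y1-y2)| / 2
= |9*(-16-11) + -9*(11--7) + 8*(-7--16)| / 2
= 166.5

166.5


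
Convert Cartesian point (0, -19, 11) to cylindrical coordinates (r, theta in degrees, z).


r = sqrt(0^2 + (-19)^2) = 19
theta = atan2(-19, 0) = 270 deg
z = 11

r = 19, theta = 270 deg, z = 11


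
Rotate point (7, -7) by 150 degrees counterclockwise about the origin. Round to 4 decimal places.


x' = 7*cos(150) - -7*sin(150) = -2.5622
y' = 7*sin(150) + -7*cos(150) = 9.5622

(-2.5622, 9.5622)


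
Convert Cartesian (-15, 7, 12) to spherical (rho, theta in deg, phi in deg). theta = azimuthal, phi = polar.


rho = sqrt((-15)^2 + 7^2 + 12^2) = 20.445
theta = atan2(7, -15) = 154.9831 deg
phi = acos(12/20.445) = 54.0599 deg

rho = 20.445, theta = 154.9831 deg, phi = 54.0599 deg


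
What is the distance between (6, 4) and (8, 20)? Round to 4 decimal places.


d = sqrt((8-6)^2 + (20-4)^2) = 16.1245

16.1245


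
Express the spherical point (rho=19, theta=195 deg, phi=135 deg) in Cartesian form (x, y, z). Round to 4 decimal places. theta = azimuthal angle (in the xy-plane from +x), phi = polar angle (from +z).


x = 19 * sin(135) * cos(195) = -12.9772
y = 19 * sin(135) * sin(195) = -3.4772
z = 19 * cos(135) = -13.435

(-12.9772, -3.4772, -13.435)


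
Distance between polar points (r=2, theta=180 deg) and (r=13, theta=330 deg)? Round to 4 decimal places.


d = sqrt(r1^2 + r2^2 - 2*r1*r2*cos(t2-t1))
d = sqrt(2^2 + 13^2 - 2*2*13*cos(330-180)) = 14.766

14.766


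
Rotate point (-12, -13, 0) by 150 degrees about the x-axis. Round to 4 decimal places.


x' = -12
y' = -13*cos(150) - 0*sin(150) = 11.2583
z' = -13*sin(150) + 0*cos(150) = -6.5

(-12, 11.2583, -6.5)


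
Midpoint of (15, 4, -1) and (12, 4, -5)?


Midpoint = ((15+12)/2, (4+4)/2, (-1+-5)/2) = (13.5, 4, -3)

(13.5, 4, -3)


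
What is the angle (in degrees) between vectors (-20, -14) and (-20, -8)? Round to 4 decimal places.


dot = -20*-20 + -14*-8 = 512
|u| = 24.4131, |v| = 21.5407
cos(angle) = 0.9736
angle = 13.1906 degrees

13.1906 degrees


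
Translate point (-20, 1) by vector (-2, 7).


Translation: (x+dx, y+dy) = (-20+-2, 1+7) = (-22, 8)

(-22, 8)


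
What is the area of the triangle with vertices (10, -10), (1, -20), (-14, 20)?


Area = |x1(y2-y3) + x2(y3-y1) + x3(y1-y2)| / 2
= |10*(-20-20) + 1*(20--10) + -14*(-10--20)| / 2
= 255

255


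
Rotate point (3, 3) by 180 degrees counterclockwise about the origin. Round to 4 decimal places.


x' = 3*cos(180) - 3*sin(180) = -3
y' = 3*sin(180) + 3*cos(180) = -3

(-3, -3)


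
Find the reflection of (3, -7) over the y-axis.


Reflection across y-axis: (x, y) -> (-x, y)
(3, -7) -> (-3, -7)

(-3, -7)


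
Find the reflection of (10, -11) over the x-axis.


Reflection across x-axis: (x, y) -> (x, -y)
(10, -11) -> (10, 11)

(10, 11)


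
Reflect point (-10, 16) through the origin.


Reflection through origin: (x, y) -> (-x, -y)
(-10, 16) -> (10, -16)

(10, -16)


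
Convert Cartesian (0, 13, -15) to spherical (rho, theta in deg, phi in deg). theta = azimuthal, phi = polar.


rho = sqrt(0^2 + 13^2 + (-15)^2) = 19.8494
theta = atan2(13, 0) = 90 deg
phi = acos(-15/19.8494) = 139.0856 deg

rho = 19.8494, theta = 90 deg, phi = 139.0856 deg


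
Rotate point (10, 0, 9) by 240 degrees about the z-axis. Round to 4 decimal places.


x' = 10*cos(240) - 0*sin(240) = -5
y' = 10*sin(240) + 0*cos(240) = -8.6603
z' = 9

(-5, -8.6603, 9)


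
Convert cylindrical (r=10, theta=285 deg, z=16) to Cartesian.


x = 10 * cos(285) = 2.5882
y = 10 * sin(285) = -9.6593
z = 16

(2.5882, -9.6593, 16)


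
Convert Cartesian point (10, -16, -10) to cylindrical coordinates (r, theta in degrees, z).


r = sqrt(10^2 + (-16)^2) = 18.868
theta = atan2(-16, 10) = 302.0054 deg
z = -10

r = 18.868, theta = 302.0054 deg, z = -10


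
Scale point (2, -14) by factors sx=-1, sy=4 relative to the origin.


Scaling: (x*sx, y*sy) = (2*-1, -14*4) = (-2, -56)

(-2, -56)


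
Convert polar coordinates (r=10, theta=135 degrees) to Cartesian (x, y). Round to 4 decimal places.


x = 10 * cos(135) = -7.0711
y = 10 * sin(135) = 7.0711

(-7.0711, 7.0711)


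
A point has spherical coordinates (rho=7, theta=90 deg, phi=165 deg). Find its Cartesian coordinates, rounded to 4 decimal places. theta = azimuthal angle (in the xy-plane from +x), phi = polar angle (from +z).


x = 7 * sin(165) * cos(90) = 0
y = 7 * sin(165) * sin(90) = 1.8117
z = 7 * cos(165) = -6.7615

(0, 1.8117, -6.7615)


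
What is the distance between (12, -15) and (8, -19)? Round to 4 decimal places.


d = sqrt((8-12)^2 + (-19--15)^2) = 5.6569

5.6569


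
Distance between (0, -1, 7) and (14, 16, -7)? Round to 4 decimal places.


d = sqrt((14-0)^2 + (16--1)^2 + (-7-7)^2) = 26.096

26.096


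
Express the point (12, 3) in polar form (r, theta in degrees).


r = sqrt(12^2 + 3^2) = 12.3693
theta = atan2(3, 12) = 14.0362 degrees

r = 12.3693, theta = 14.0362 degrees


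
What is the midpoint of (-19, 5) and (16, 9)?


Midpoint = ((-19+16)/2, (5+9)/2) = (-1.5, 7)

(-1.5, 7)


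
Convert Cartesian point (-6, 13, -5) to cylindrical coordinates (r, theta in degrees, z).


r = sqrt((-6)^2 + 13^2) = 14.3178
theta = atan2(13, -6) = 114.7751 deg
z = -5

r = 14.3178, theta = 114.7751 deg, z = -5


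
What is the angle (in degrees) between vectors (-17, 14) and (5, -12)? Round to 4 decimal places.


dot = -17*5 + 14*-12 = -253
|u| = 22.0227, |v| = 13
cos(angle) = -0.8837
angle = 152.0923 degrees

152.0923 degrees


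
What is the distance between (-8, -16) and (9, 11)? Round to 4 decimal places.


d = sqrt((9--8)^2 + (11--16)^2) = 31.9061

31.9061


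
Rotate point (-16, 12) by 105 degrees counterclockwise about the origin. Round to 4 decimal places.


x' = -16*cos(105) - 12*sin(105) = -7.45
y' = -16*sin(105) + 12*cos(105) = -18.5606

(-7.45, -18.5606)


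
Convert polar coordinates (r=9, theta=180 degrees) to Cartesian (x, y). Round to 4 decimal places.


x = 9 * cos(180) = -9
y = 9 * sin(180) = 0

(-9, 0)


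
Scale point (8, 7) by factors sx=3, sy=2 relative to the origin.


Scaling: (x*sx, y*sy) = (8*3, 7*2) = (24, 14)

(24, 14)


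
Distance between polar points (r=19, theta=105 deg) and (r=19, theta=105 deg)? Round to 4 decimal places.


d = sqrt(r1^2 + r2^2 - 2*r1*r2*cos(t2-t1))
d = sqrt(19^2 + 19^2 - 2*19*19*cos(105-105)) = 0

0


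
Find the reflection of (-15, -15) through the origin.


Reflection through origin: (x, y) -> (-x, -y)
(-15, -15) -> (15, 15)

(15, 15)


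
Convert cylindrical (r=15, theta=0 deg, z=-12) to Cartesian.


x = 15 * cos(0) = 15
y = 15 * sin(0) = 0
z = -12

(15, 0, -12)


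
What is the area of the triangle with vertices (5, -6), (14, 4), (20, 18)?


Area = |x1(y2-y3) + x2(y3-y1) + x3(y1-y2)| / 2
= |5*(4-18) + 14*(18--6) + 20*(-6-4)| / 2
= 33

33


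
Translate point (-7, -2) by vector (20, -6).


Translation: (x+dx, y+dy) = (-7+20, -2+-6) = (13, -8)

(13, -8)


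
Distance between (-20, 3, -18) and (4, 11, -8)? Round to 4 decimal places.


d = sqrt((4--20)^2 + (11-3)^2 + (-8--18)^2) = 27.2029

27.2029


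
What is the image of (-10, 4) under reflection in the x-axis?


Reflection across x-axis: (x, y) -> (x, -y)
(-10, 4) -> (-10, -4)

(-10, -4)


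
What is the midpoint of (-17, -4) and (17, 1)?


Midpoint = ((-17+17)/2, (-4+1)/2) = (0, -1.5)

(0, -1.5)


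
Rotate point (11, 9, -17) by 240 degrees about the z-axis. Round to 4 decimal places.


x' = 11*cos(240) - 9*sin(240) = 2.2942
y' = 11*sin(240) + 9*cos(240) = -14.0263
z' = -17

(2.2942, -14.0263, -17)


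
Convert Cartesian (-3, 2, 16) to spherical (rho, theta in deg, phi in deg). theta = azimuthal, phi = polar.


rho = sqrt((-3)^2 + 2^2 + 16^2) = 16.4012
theta = atan2(2, -3) = 146.3099 deg
phi = acos(16/16.4012) = 12.6993 deg

rho = 16.4012, theta = 146.3099 deg, phi = 12.6993 deg


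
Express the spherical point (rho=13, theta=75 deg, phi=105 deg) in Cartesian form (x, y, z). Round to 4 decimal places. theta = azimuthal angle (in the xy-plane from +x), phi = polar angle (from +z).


x = 13 * sin(105) * cos(75) = 3.25
y = 13 * sin(105) * sin(75) = 12.1292
z = 13 * cos(105) = -3.3646

(3.25, 12.1292, -3.3646)


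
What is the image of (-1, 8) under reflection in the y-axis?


Reflection across y-axis: (x, y) -> (-x, y)
(-1, 8) -> (1, 8)

(1, 8)


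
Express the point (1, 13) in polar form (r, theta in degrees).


r = sqrt(1^2 + 13^2) = 13.0384
theta = atan2(13, 1) = 85.6013 degrees

r = 13.0384, theta = 85.6013 degrees


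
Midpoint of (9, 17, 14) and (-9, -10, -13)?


Midpoint = ((9+-9)/2, (17+-10)/2, (14+-13)/2) = (0, 3.5, 0.5)

(0, 3.5, 0.5)


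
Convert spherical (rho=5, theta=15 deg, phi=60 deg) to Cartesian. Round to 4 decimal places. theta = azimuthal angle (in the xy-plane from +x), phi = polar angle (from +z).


x = 5 * sin(60) * cos(15) = 4.1826
y = 5 * sin(60) * sin(15) = 1.1207
z = 5 * cos(60) = 2.5

(4.1826, 1.1207, 2.5)


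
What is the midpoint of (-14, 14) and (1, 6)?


Midpoint = ((-14+1)/2, (14+6)/2) = (-6.5, 10)

(-6.5, 10)


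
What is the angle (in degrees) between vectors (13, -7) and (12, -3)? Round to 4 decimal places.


dot = 13*12 + -7*-3 = 177
|u| = 14.7648, |v| = 12.3693
cos(angle) = 0.9692
angle = 14.2645 degrees

14.2645 degrees


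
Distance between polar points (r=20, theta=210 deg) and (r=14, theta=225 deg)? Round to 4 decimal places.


d = sqrt(r1^2 + r2^2 - 2*r1*r2*cos(t2-t1))
d = sqrt(20^2 + 14^2 - 2*20*14*cos(225-210)) = 7.4217

7.4217


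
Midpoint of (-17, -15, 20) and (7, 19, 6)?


Midpoint = ((-17+7)/2, (-15+19)/2, (20+6)/2) = (-5, 2, 13)

(-5, 2, 13)


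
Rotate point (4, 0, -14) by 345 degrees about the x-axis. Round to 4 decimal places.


x' = 4
y' = 0*cos(345) - -14*sin(345) = -3.6235
z' = 0*sin(345) + -14*cos(345) = -13.523

(4, -3.6235, -13.523)


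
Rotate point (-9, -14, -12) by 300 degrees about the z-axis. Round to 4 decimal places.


x' = -9*cos(300) - -14*sin(300) = -16.6244
y' = -9*sin(300) + -14*cos(300) = 0.7942
z' = -12

(-16.6244, 0.7942, -12)


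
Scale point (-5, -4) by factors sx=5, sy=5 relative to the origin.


Scaling: (x*sx, y*sy) = (-5*5, -4*5) = (-25, -20)

(-25, -20)


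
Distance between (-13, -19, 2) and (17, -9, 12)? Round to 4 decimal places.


d = sqrt((17--13)^2 + (-9--19)^2 + (12-2)^2) = 33.1662

33.1662


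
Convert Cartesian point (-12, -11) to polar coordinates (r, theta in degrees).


r = sqrt((-12)^2 + (-11)^2) = 16.2788
theta = atan2(-11, -12) = 222.5104 degrees

r = 16.2788, theta = 222.5104 degrees


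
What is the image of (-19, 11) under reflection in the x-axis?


Reflection across x-axis: (x, y) -> (x, -y)
(-19, 11) -> (-19, -11)

(-19, -11)


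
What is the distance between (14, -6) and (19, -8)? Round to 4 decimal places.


d = sqrt((19-14)^2 + (-8--6)^2) = 5.3852

5.3852


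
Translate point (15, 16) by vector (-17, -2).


Translation: (x+dx, y+dy) = (15+-17, 16+-2) = (-2, 14)

(-2, 14)


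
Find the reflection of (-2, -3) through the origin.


Reflection through origin: (x, y) -> (-x, -y)
(-2, -3) -> (2, 3)

(2, 3)


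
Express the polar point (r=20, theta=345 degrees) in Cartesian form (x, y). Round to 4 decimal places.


x = 20 * cos(345) = 19.3185
y = 20 * sin(345) = -5.1764

(19.3185, -5.1764)


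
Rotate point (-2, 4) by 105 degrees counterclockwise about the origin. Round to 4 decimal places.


x' = -2*cos(105) - 4*sin(105) = -3.3461
y' = -2*sin(105) + 4*cos(105) = -2.9671

(-3.3461, -2.9671)


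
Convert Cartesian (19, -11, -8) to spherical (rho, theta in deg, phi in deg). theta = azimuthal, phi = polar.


rho = sqrt(19^2 + (-11)^2 + (-8)^2) = 23.3666
theta = atan2(-11, 19) = 329.9314 deg
phi = acos(-8/23.3666) = 110.0212 deg

rho = 23.3666, theta = 329.9314 deg, phi = 110.0212 deg


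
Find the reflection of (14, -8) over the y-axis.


Reflection across y-axis: (x, y) -> (-x, y)
(14, -8) -> (-14, -8)

(-14, -8)


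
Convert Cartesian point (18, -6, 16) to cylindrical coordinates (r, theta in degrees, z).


r = sqrt(18^2 + (-6)^2) = 18.9737
theta = atan2(-6, 18) = 341.5651 deg
z = 16

r = 18.9737, theta = 341.5651 deg, z = 16


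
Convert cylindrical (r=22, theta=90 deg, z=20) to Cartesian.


x = 22 * cos(90) = 0
y = 22 * sin(90) = 22
z = 20

(0, 22, 20)


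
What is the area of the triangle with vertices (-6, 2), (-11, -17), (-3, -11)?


Area = |x1(y2-y3) + x2(y3-y1) + x3(y1-y2)| / 2
= |-6*(-17--11) + -11*(-11-2) + -3*(2--17)| / 2
= 61

61


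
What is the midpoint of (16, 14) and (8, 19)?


Midpoint = ((16+8)/2, (14+19)/2) = (12, 16.5)

(12, 16.5)


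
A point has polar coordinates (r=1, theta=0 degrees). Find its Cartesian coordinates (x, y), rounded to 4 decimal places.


x = 1 * cos(0) = 1
y = 1 * sin(0) = 0

(1, 0)


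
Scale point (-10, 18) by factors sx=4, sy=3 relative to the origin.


Scaling: (x*sx, y*sy) = (-10*4, 18*3) = (-40, 54)

(-40, 54)


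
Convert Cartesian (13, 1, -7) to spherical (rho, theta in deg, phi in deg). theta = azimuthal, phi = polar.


rho = sqrt(13^2 + 1^2 + (-7)^2) = 14.7986
theta = atan2(1, 13) = 4.3987 deg
phi = acos(-7/14.7986) = 118.2303 deg

rho = 14.7986, theta = 4.3987 deg, phi = 118.2303 deg


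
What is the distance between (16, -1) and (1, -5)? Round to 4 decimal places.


d = sqrt((1-16)^2 + (-5--1)^2) = 15.5242

15.5242


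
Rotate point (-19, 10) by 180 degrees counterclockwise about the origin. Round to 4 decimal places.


x' = -19*cos(180) - 10*sin(180) = 19
y' = -19*sin(180) + 10*cos(180) = -10

(19, -10)


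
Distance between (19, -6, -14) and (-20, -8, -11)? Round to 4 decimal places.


d = sqrt((-20-19)^2 + (-8--6)^2 + (-11--14)^2) = 39.1663

39.1663


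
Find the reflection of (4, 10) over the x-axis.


Reflection across x-axis: (x, y) -> (x, -y)
(4, 10) -> (4, -10)

(4, -10)


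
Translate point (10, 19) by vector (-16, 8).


Translation: (x+dx, y+dy) = (10+-16, 19+8) = (-6, 27)

(-6, 27)


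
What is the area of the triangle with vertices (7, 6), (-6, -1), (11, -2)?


Area = |x1(y2-y3) + x2(y3-y1) + x3(y1-y2)| / 2
= |7*(-1--2) + -6*(-2-6) + 11*(6--1)| / 2
= 66

66


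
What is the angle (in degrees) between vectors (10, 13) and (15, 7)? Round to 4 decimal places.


dot = 10*15 + 13*7 = 241
|u| = 16.4012, |v| = 16.5529
cos(angle) = 0.8877
angle = 27.4145 degrees

27.4145 degrees


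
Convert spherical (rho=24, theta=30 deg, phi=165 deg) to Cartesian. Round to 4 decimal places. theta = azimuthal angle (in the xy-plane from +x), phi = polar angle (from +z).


x = 24 * sin(165) * cos(30) = 5.3795
y = 24 * sin(165) * sin(30) = 3.1058
z = 24 * cos(165) = -23.1822

(5.3795, 3.1058, -23.1822)


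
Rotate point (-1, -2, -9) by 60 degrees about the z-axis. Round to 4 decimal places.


x' = -1*cos(60) - -2*sin(60) = 1.2321
y' = -1*sin(60) + -2*cos(60) = -1.866
z' = -9

(1.2321, -1.866, -9)


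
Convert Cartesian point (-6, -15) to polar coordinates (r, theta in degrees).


r = sqrt((-6)^2 + (-15)^2) = 16.1555
theta = atan2(-15, -6) = 248.1986 degrees

r = 16.1555, theta = 248.1986 degrees


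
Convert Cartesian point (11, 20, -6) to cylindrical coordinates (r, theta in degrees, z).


r = sqrt(11^2 + 20^2) = 22.8254
theta = atan2(20, 11) = 61.1892 deg
z = -6

r = 22.8254, theta = 61.1892 deg, z = -6


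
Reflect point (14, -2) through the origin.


Reflection through origin: (x, y) -> (-x, -y)
(14, -2) -> (-14, 2)

(-14, 2)


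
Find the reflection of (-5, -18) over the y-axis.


Reflection across y-axis: (x, y) -> (-x, y)
(-5, -18) -> (5, -18)

(5, -18)


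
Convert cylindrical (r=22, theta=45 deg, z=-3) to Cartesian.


x = 22 * cos(45) = 15.5563
y = 22 * sin(45) = 15.5563
z = -3

(15.5563, 15.5563, -3)


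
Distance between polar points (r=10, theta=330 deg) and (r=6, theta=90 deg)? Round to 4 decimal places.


d = sqrt(r1^2 + r2^2 - 2*r1*r2*cos(t2-t1))
d = sqrt(10^2 + 6^2 - 2*10*6*cos(90-330)) = 14

14


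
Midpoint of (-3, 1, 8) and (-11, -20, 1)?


Midpoint = ((-3+-11)/2, (1+-20)/2, (8+1)/2) = (-7, -9.5, 4.5)

(-7, -9.5, 4.5)


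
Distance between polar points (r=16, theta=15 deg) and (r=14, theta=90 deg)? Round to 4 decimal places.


d = sqrt(r1^2 + r2^2 - 2*r1*r2*cos(t2-t1))
d = sqrt(16^2 + 14^2 - 2*16*14*cos(90-15)) = 18.3316

18.3316


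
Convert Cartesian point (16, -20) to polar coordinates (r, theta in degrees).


r = sqrt(16^2 + (-20)^2) = 25.6125
theta = atan2(-20, 16) = 308.6598 degrees

r = 25.6125, theta = 308.6598 degrees


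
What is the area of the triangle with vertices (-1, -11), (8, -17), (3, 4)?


Area = |x1(y2-y3) + x2(y3-y1) + x3(y1-y2)| / 2
= |-1*(-17-4) + 8*(4--11) + 3*(-11--17)| / 2
= 79.5

79.5


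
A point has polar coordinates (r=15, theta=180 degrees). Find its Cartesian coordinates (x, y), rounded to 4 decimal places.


x = 15 * cos(180) = -15
y = 15 * sin(180) = 0

(-15, 0)


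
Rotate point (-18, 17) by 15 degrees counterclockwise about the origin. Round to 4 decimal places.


x' = -18*cos(15) - 17*sin(15) = -21.7866
y' = -18*sin(15) + 17*cos(15) = 11.762

(-21.7866, 11.762)


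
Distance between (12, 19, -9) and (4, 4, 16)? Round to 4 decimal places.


d = sqrt((4-12)^2 + (4-19)^2 + (16--9)^2) = 30.2324

30.2324


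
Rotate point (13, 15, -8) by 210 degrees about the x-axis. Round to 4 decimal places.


x' = 13
y' = 15*cos(210) - -8*sin(210) = -16.9904
z' = 15*sin(210) + -8*cos(210) = -0.5718

(13, -16.9904, -0.5718)


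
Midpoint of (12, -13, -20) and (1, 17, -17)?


Midpoint = ((12+1)/2, (-13+17)/2, (-20+-17)/2) = (6.5, 2, -18.5)

(6.5, 2, -18.5)


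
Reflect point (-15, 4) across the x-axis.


Reflection across x-axis: (x, y) -> (x, -y)
(-15, 4) -> (-15, -4)

(-15, -4)


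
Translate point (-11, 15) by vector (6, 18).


Translation: (x+dx, y+dy) = (-11+6, 15+18) = (-5, 33)

(-5, 33)


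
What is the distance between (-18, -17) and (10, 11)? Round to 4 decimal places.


d = sqrt((10--18)^2 + (11--17)^2) = 39.598

39.598


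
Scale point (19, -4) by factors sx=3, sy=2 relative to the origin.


Scaling: (x*sx, y*sy) = (19*3, -4*2) = (57, -8)

(57, -8)


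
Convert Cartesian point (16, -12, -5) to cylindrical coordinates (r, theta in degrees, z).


r = sqrt(16^2 + (-12)^2) = 20
theta = atan2(-12, 16) = 323.1301 deg
z = -5

r = 20, theta = 323.1301 deg, z = -5


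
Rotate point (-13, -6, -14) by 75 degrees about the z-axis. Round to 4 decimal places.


x' = -13*cos(75) - -6*sin(75) = 2.4309
y' = -13*sin(75) + -6*cos(75) = -14.11
z' = -14

(2.4309, -14.11, -14)


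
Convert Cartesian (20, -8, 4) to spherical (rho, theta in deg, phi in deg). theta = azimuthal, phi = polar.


rho = sqrt(20^2 + (-8)^2 + 4^2) = 21.9089
theta = atan2(-8, 20) = 338.1986 deg
phi = acos(4/21.9089) = 79.4803 deg

rho = 21.9089, theta = 338.1986 deg, phi = 79.4803 deg


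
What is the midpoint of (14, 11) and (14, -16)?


Midpoint = ((14+14)/2, (11+-16)/2) = (14, -2.5)

(14, -2.5)


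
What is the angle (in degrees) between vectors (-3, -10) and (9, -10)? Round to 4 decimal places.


dot = -3*9 + -10*-10 = 73
|u| = 10.4403, |v| = 13.4536
cos(angle) = 0.5197
angle = 58.6865 degrees

58.6865 degrees


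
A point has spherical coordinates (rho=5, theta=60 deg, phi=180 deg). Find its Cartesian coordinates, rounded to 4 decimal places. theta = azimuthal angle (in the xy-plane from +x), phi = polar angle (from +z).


x = 5 * sin(180) * cos(60) = 0
y = 5 * sin(180) * sin(60) = 0
z = 5 * cos(180) = -5

(0, 0, -5)


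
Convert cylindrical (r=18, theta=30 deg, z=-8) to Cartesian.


x = 18 * cos(30) = 15.5885
y = 18 * sin(30) = 9
z = -8

(15.5885, 9, -8)


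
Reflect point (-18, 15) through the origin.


Reflection through origin: (x, y) -> (-x, -y)
(-18, 15) -> (18, -15)

(18, -15)


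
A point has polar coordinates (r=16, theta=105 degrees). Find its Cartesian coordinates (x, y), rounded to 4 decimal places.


x = 16 * cos(105) = -4.1411
y = 16 * sin(105) = 15.4548

(-4.1411, 15.4548)


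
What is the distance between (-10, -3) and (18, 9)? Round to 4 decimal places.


d = sqrt((18--10)^2 + (9--3)^2) = 30.4631

30.4631


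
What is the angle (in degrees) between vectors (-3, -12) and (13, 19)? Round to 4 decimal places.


dot = -3*13 + -12*19 = -267
|u| = 12.3693, |v| = 23.0217
cos(angle) = -0.9376
angle = 159.6559 degrees

159.6559 degrees


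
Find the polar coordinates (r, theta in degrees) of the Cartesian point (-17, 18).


r = sqrt((-17)^2 + 18^2) = 24.7588
theta = atan2(18, -17) = 133.3634 degrees

r = 24.7588, theta = 133.3634 degrees


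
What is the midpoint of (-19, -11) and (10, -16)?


Midpoint = ((-19+10)/2, (-11+-16)/2) = (-4.5, -13.5)

(-4.5, -13.5)


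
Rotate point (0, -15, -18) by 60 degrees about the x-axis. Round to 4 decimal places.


x' = 0
y' = -15*cos(60) - -18*sin(60) = 8.0885
z' = -15*sin(60) + -18*cos(60) = -21.9904

(0, 8.0885, -21.9904)


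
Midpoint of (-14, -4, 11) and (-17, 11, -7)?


Midpoint = ((-14+-17)/2, (-4+11)/2, (11+-7)/2) = (-15.5, 3.5, 2)

(-15.5, 3.5, 2)


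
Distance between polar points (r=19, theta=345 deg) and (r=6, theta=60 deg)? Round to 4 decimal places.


d = sqrt(r1^2 + r2^2 - 2*r1*r2*cos(t2-t1))
d = sqrt(19^2 + 6^2 - 2*19*6*cos(60-345)) = 18.3845

18.3845


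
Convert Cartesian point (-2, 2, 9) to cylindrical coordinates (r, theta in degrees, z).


r = sqrt((-2)^2 + 2^2) = 2.8284
theta = atan2(2, -2) = 135 deg
z = 9

r = 2.8284, theta = 135 deg, z = 9


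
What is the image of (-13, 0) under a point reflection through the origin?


Reflection through origin: (x, y) -> (-x, -y)
(-13, 0) -> (13, 0)

(13, 0)


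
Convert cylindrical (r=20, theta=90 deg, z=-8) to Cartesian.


x = 20 * cos(90) = 0
y = 20 * sin(90) = 20
z = -8

(0, 20, -8)


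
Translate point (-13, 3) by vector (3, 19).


Translation: (x+dx, y+dy) = (-13+3, 3+19) = (-10, 22)

(-10, 22)


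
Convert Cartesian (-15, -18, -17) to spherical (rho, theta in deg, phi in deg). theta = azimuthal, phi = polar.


rho = sqrt((-15)^2 + (-18)^2 + (-17)^2) = 28.9482
theta = atan2(-18, -15) = 230.1944 deg
phi = acos(-17/28.9482) = 125.9625 deg

rho = 28.9482, theta = 230.1944 deg, phi = 125.9625 deg


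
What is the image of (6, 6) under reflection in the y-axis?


Reflection across y-axis: (x, y) -> (-x, y)
(6, 6) -> (-6, 6)

(-6, 6)


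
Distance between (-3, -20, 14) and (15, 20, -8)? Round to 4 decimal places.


d = sqrt((15--3)^2 + (20--20)^2 + (-8-14)^2) = 49.0714

49.0714


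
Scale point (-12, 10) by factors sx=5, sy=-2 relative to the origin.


Scaling: (x*sx, y*sy) = (-12*5, 10*-2) = (-60, -20)

(-60, -20)


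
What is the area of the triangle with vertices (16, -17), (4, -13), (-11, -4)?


Area = |x1(y2-y3) + x2(y3-y1) + x3(y1-y2)| / 2
= |16*(-13--4) + 4*(-4--17) + -11*(-17--13)| / 2
= 24

24


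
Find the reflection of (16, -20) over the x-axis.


Reflection across x-axis: (x, y) -> (x, -y)
(16, -20) -> (16, 20)

(16, 20)


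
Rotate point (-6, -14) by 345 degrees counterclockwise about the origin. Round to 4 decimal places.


x' = -6*cos(345) - -14*sin(345) = -9.419
y' = -6*sin(345) + -14*cos(345) = -11.97

(-9.419, -11.97)


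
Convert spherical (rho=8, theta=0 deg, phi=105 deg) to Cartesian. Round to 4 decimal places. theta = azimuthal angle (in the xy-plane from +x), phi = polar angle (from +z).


x = 8 * sin(105) * cos(0) = 7.7274
y = 8 * sin(105) * sin(0) = 0
z = 8 * cos(105) = -2.0706

(7.7274, 0, -2.0706)


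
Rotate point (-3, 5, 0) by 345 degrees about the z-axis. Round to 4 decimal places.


x' = -3*cos(345) - 5*sin(345) = -1.6037
y' = -3*sin(345) + 5*cos(345) = 5.6061
z' = 0

(-1.6037, 5.6061, 0)


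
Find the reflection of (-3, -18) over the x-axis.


Reflection across x-axis: (x, y) -> (x, -y)
(-3, -18) -> (-3, 18)

(-3, 18)


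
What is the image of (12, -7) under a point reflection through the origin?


Reflection through origin: (x, y) -> (-x, -y)
(12, -7) -> (-12, 7)

(-12, 7)


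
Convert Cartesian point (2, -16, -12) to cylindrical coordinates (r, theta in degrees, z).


r = sqrt(2^2 + (-16)^2) = 16.1245
theta = atan2(-16, 2) = 277.125 deg
z = -12

r = 16.1245, theta = 277.125 deg, z = -12


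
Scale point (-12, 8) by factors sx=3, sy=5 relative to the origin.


Scaling: (x*sx, y*sy) = (-12*3, 8*5) = (-36, 40)

(-36, 40)


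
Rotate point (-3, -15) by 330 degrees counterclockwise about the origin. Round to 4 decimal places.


x' = -3*cos(330) - -15*sin(330) = -10.0981
y' = -3*sin(330) + -15*cos(330) = -11.4904

(-10.0981, -11.4904)


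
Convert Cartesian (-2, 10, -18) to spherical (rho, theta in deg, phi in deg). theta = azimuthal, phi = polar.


rho = sqrt((-2)^2 + 10^2 + (-18)^2) = 20.6882
theta = atan2(10, -2) = 101.3099 deg
phi = acos(-18/20.6882) = 150.4659 deg

rho = 20.6882, theta = 101.3099 deg, phi = 150.4659 deg


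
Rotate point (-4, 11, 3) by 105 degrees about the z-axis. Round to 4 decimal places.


x' = -4*cos(105) - 11*sin(105) = -9.5899
y' = -4*sin(105) + 11*cos(105) = -6.7107
z' = 3

(-9.5899, -6.7107, 3)


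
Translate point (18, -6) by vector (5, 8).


Translation: (x+dx, y+dy) = (18+5, -6+8) = (23, 2)

(23, 2)


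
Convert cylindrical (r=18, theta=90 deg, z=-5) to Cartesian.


x = 18 * cos(90) = 0
y = 18 * sin(90) = 18
z = -5

(0, 18, -5)


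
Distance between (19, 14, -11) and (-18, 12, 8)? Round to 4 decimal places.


d = sqrt((-18-19)^2 + (12-14)^2 + (8--11)^2) = 41.6413

41.6413


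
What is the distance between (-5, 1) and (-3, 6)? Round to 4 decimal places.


d = sqrt((-3--5)^2 + (6-1)^2) = 5.3852

5.3852


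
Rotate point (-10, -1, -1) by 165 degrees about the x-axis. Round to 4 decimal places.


x' = -10
y' = -1*cos(165) - -1*sin(165) = 1.2247
z' = -1*sin(165) + -1*cos(165) = 0.7071

(-10, 1.2247, 0.7071)


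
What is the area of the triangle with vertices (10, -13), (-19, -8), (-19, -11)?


Area = |x1(y2-y3) + x2(y3-y1) + x3(y1-y2)| / 2
= |10*(-8--11) + -19*(-11--13) + -19*(-13--8)| / 2
= 43.5

43.5


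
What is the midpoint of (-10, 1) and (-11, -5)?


Midpoint = ((-10+-11)/2, (1+-5)/2) = (-10.5, -2)

(-10.5, -2)


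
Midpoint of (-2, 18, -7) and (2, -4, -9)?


Midpoint = ((-2+2)/2, (18+-4)/2, (-7+-9)/2) = (0, 7, -8)

(0, 7, -8)


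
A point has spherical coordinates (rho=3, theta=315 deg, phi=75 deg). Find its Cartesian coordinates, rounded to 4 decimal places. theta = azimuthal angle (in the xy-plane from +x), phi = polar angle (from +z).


x = 3 * sin(75) * cos(315) = 2.049
y = 3 * sin(75) * sin(315) = -2.049
z = 3 * cos(75) = 0.7765

(2.049, -2.049, 0.7765)


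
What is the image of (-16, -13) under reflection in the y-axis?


Reflection across y-axis: (x, y) -> (-x, y)
(-16, -13) -> (16, -13)

(16, -13)


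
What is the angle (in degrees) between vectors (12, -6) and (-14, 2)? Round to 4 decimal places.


dot = 12*-14 + -6*2 = -180
|u| = 13.4164, |v| = 14.1421
cos(angle) = -0.9487
angle = 161.5651 degrees

161.5651 degrees


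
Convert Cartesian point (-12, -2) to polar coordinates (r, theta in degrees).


r = sqrt((-12)^2 + (-2)^2) = 12.1655
theta = atan2(-2, -12) = 189.4623 degrees

r = 12.1655, theta = 189.4623 degrees


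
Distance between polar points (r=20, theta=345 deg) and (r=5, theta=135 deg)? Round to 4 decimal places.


d = sqrt(r1^2 + r2^2 - 2*r1*r2*cos(t2-t1))
d = sqrt(20^2 + 5^2 - 2*20*5*cos(135-345)) = 24.4582

24.4582


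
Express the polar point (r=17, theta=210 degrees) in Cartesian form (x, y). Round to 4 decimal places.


x = 17 * cos(210) = -14.7224
y = 17 * sin(210) = -8.5

(-14.7224, -8.5)


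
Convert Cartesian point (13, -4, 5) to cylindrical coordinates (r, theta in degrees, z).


r = sqrt(13^2 + (-4)^2) = 13.6015
theta = atan2(-4, 13) = 342.8973 deg
z = 5

r = 13.6015, theta = 342.8973 deg, z = 5


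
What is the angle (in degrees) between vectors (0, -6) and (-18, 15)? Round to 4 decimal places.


dot = 0*-18 + -6*15 = -90
|u| = 6, |v| = 23.4307
cos(angle) = -0.6402
angle = 129.8056 degrees

129.8056 degrees


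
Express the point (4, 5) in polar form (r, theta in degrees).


r = sqrt(4^2 + 5^2) = 6.4031
theta = atan2(5, 4) = 51.3402 degrees

r = 6.4031, theta = 51.3402 degrees


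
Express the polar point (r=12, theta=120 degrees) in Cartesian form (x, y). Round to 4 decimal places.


x = 12 * cos(120) = -6
y = 12 * sin(120) = 10.3923

(-6, 10.3923)


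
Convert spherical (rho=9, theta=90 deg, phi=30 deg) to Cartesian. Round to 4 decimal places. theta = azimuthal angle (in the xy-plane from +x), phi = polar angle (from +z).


x = 9 * sin(30) * cos(90) = 0
y = 9 * sin(30) * sin(90) = 4.5
z = 9 * cos(30) = 7.7942

(0, 4.5, 7.7942)


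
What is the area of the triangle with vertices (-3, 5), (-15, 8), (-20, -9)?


Area = |x1(y2-y3) + x2(y3-y1) + x3(y1-y2)| / 2
= |-3*(8--9) + -15*(-9-5) + -20*(5-8)| / 2
= 109.5

109.5


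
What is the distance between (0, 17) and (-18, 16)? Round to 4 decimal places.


d = sqrt((-18-0)^2 + (16-17)^2) = 18.0278

18.0278


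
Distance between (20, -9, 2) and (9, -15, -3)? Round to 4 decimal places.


d = sqrt((9-20)^2 + (-15--9)^2 + (-3-2)^2) = 13.4907

13.4907


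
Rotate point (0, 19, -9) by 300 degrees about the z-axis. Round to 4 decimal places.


x' = 0*cos(300) - 19*sin(300) = 16.4545
y' = 0*sin(300) + 19*cos(300) = 9.5
z' = -9

(16.4545, 9.5, -9)


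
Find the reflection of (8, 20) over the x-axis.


Reflection across x-axis: (x, y) -> (x, -y)
(8, 20) -> (8, -20)

(8, -20)


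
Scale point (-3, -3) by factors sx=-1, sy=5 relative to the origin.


Scaling: (x*sx, y*sy) = (-3*-1, -3*5) = (3, -15)

(3, -15)


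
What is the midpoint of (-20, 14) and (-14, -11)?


Midpoint = ((-20+-14)/2, (14+-11)/2) = (-17, 1.5)

(-17, 1.5)


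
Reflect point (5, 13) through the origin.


Reflection through origin: (x, y) -> (-x, -y)
(5, 13) -> (-5, -13)

(-5, -13)


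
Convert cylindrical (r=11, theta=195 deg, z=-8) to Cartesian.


x = 11 * cos(195) = -10.6252
y = 11 * sin(195) = -2.847
z = -8

(-10.6252, -2.847, -8)


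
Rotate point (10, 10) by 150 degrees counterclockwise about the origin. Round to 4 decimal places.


x' = 10*cos(150) - 10*sin(150) = -13.6603
y' = 10*sin(150) + 10*cos(150) = -3.6603

(-13.6603, -3.6603)


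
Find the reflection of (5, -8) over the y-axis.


Reflection across y-axis: (x, y) -> (-x, y)
(5, -8) -> (-5, -8)

(-5, -8)


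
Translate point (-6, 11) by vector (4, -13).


Translation: (x+dx, y+dy) = (-6+4, 11+-13) = (-2, -2)

(-2, -2)


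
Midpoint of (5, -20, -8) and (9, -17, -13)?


Midpoint = ((5+9)/2, (-20+-17)/2, (-8+-13)/2) = (7, -18.5, -10.5)

(7, -18.5, -10.5)


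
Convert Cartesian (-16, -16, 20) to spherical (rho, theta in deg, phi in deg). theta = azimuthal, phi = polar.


rho = sqrt((-16)^2 + (-16)^2 + 20^2) = 30.1993
theta = atan2(-16, -16) = 225 deg
phi = acos(20/30.1993) = 48.5271 deg

rho = 30.1993, theta = 225 deg, phi = 48.5271 deg


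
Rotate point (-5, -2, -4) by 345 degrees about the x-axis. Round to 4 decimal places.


x' = -5
y' = -2*cos(345) - -4*sin(345) = -2.9671
z' = -2*sin(345) + -4*cos(345) = -3.3461

(-5, -2.9671, -3.3461)


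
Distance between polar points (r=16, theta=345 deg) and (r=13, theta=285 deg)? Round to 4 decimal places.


d = sqrt(r1^2 + r2^2 - 2*r1*r2*cos(t2-t1))
d = sqrt(16^2 + 13^2 - 2*16*13*cos(285-345)) = 14.7309

14.7309


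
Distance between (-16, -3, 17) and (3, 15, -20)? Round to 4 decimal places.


d = sqrt((3--16)^2 + (15--3)^2 + (-20-17)^2) = 45.3211

45.3211


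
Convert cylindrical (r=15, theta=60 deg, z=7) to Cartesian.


x = 15 * cos(60) = 7.5
y = 15 * sin(60) = 12.9904
z = 7

(7.5, 12.9904, 7)


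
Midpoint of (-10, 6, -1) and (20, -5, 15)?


Midpoint = ((-10+20)/2, (6+-5)/2, (-1+15)/2) = (5, 0.5, 7)

(5, 0.5, 7)


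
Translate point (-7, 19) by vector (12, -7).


Translation: (x+dx, y+dy) = (-7+12, 19+-7) = (5, 12)

(5, 12)


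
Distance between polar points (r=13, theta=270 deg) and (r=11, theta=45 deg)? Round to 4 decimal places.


d = sqrt(r1^2 + r2^2 - 2*r1*r2*cos(t2-t1))
d = sqrt(13^2 + 11^2 - 2*13*11*cos(45-270)) = 22.1863

22.1863


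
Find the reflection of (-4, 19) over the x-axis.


Reflection across x-axis: (x, y) -> (x, -y)
(-4, 19) -> (-4, -19)

(-4, -19)


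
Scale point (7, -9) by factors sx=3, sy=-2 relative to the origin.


Scaling: (x*sx, y*sy) = (7*3, -9*-2) = (21, 18)

(21, 18)


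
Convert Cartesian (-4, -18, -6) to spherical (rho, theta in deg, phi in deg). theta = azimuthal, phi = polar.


rho = sqrt((-4)^2 + (-18)^2 + (-6)^2) = 19.3907
theta = atan2(-18, -4) = 257.4712 deg
phi = acos(-6/19.3907) = 108.0247 deg

rho = 19.3907, theta = 257.4712 deg, phi = 108.0247 deg


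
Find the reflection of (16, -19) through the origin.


Reflection through origin: (x, y) -> (-x, -y)
(16, -19) -> (-16, 19)

(-16, 19)


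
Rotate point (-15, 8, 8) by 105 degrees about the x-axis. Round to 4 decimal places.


x' = -15
y' = 8*cos(105) - 8*sin(105) = -9.798
z' = 8*sin(105) + 8*cos(105) = 5.6569

(-15, -9.798, 5.6569)


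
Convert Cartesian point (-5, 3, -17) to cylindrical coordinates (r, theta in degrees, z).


r = sqrt((-5)^2 + 3^2) = 5.831
theta = atan2(3, -5) = 149.0362 deg
z = -17

r = 5.831, theta = 149.0362 deg, z = -17


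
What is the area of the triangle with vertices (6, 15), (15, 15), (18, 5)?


Area = |x1(y2-y3) + x2(y3-y1) + x3(y1-y2)| / 2
= |6*(15-5) + 15*(5-15) + 18*(15-15)| / 2
= 45

45


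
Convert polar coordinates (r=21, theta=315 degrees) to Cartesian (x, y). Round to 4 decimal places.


x = 21 * cos(315) = 14.8492
y = 21 * sin(315) = -14.8492

(14.8492, -14.8492)


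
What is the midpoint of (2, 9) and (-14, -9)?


Midpoint = ((2+-14)/2, (9+-9)/2) = (-6, 0)

(-6, 0)


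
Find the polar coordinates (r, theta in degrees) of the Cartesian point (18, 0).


r = sqrt(18^2 + 0^2) = 18
theta = atan2(0, 18) = 0 degrees

r = 18, theta = 0 degrees


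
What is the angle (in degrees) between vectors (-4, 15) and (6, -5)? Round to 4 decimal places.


dot = -4*6 + 15*-5 = -99
|u| = 15.5242, |v| = 7.8102
cos(angle) = -0.8165
angle = 144.737 degrees

144.737 degrees


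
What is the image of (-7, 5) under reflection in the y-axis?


Reflection across y-axis: (x, y) -> (-x, y)
(-7, 5) -> (7, 5)

(7, 5)


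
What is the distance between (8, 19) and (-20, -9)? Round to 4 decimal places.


d = sqrt((-20-8)^2 + (-9-19)^2) = 39.598

39.598


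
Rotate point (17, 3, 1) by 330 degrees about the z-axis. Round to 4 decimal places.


x' = 17*cos(330) - 3*sin(330) = 16.2224
y' = 17*sin(330) + 3*cos(330) = -5.9019
z' = 1

(16.2224, -5.9019, 1)


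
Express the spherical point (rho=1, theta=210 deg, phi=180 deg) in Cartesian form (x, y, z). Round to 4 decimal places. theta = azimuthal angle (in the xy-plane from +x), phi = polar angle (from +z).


x = 1 * sin(180) * cos(210) = 0
y = 1 * sin(180) * sin(210) = 0
z = 1 * cos(180) = -1

(0, 0, -1)


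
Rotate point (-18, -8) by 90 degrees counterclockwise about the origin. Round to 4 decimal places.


x' = -18*cos(90) - -8*sin(90) = 8
y' = -18*sin(90) + -8*cos(90) = -18

(8, -18)


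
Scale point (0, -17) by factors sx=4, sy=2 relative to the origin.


Scaling: (x*sx, y*sy) = (0*4, -17*2) = (0, -34)

(0, -34)


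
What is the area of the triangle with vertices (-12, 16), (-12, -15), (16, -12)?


Area = |x1(y2-y3) + x2(y3-y1) + x3(y1-y2)| / 2
= |-12*(-15--12) + -12*(-12-16) + 16*(16--15)| / 2
= 434

434


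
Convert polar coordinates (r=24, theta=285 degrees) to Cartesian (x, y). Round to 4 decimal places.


x = 24 * cos(285) = 6.2117
y = 24 * sin(285) = -23.1822

(6.2117, -23.1822)


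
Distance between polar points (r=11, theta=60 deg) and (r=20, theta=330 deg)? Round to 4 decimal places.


d = sqrt(r1^2 + r2^2 - 2*r1*r2*cos(t2-t1))
d = sqrt(11^2 + 20^2 - 2*11*20*cos(330-60)) = 22.8254

22.8254


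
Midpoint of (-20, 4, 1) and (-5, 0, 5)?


Midpoint = ((-20+-5)/2, (4+0)/2, (1+5)/2) = (-12.5, 2, 3)

(-12.5, 2, 3)
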